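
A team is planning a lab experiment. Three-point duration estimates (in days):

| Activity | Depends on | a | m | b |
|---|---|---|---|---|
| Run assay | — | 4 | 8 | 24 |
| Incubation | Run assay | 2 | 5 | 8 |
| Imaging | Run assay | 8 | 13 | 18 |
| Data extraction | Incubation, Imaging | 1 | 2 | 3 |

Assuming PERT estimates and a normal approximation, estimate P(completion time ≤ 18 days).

te_Run assay = (4 + 4·8 + 24)/6 = 60/6 = 10; σ²_Run assay = ((24−4)/6)² = 11.111
te_Incubation = (2 + 4·5 + 8)/6 = 30/6 = 5; σ²_Incubation = ((8−2)/6)² = 1.000
te_Imaging = (8 + 4·13 + 18)/6 = 78/6 = 13; σ²_Imaging = ((18−8)/6)² = 2.778
te_Data extraction = (1 + 4·2 + 3)/6 = 12/6 = 2; σ²_Data extraction = ((3−1)/6)² = 0.111

Forward pass:
ES_Run assay = 0; EF_Run assay = 10
ES_Incubation = 10; EF_Incubation = 10+5 = 15
ES_Imaging = 10; EF_Imaging = 10+13 = 23
ES_Data extraction = max(EF_Incubation=15, EF_Imaging=23) = 23; EF_Data extraction = 23+2 = 25
Expected project duration μ = 25 days. Critical path: Run assay → Imaging → Data extraction.

Variance along critical path = 11.111 + 2.778 + 0.111 = 14.000; σ = √14.000 = 3.742 days.
Z = (18 − 25) / 3.742 = -1.871
P(T ≤ 18) = Φ(-1.871) ≈ 0.031

0.031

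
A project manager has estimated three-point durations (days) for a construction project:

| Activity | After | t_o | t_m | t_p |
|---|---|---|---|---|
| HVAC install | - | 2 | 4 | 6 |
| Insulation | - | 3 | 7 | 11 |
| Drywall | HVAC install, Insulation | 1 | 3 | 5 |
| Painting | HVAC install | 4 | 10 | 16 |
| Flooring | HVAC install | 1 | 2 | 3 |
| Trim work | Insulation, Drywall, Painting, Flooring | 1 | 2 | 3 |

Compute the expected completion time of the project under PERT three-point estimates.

te_HVAC install = (2 + 4·4 + 6)/6 = 24/6 = 4
te_Insulation = (3 + 4·7 + 11)/6 = 42/6 = 7
te_Drywall = (1 + 4·3 + 5)/6 = 18/6 = 3
te_Painting = (4 + 4·10 + 16)/6 = 60/6 = 10
te_Flooring = (1 + 4·2 + 3)/6 = 12/6 = 2
te_Trim work = (1 + 4·2 + 3)/6 = 12/6 = 2

Forward pass:
ES_HVAC install = 0; EF_HVAC install = 4
ES_Insulation = 0; EF_Insulation = 7
ES_Drywall = max(EF_HVAC install=4, EF_Insulation=7) = 7; EF_Drywall = 7+3 = 10
ES_Painting = 4; EF_Painting = 4+10 = 14
ES_Flooring = 4; EF_Flooring = 4+2 = 6
ES_Trim work = max(EF_Insulation=7, EF_Drywall=10, EF_Painting=14, EF_Flooring=6) = 14; EF_Trim work = 14+2 = 16
Expected project duration μ = 16 days. Critical path: HVAC install → Painting → Trim work.

16 days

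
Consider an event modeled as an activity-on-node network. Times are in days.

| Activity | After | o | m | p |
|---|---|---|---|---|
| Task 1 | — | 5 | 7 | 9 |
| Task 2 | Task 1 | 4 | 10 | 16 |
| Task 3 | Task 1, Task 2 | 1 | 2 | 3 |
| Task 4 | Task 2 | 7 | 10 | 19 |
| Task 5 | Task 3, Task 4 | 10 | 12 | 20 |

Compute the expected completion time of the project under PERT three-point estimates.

41 days

te_Task 1 = (5 + 4·7 + 9)/6 = 42/6 = 7
te_Task 2 = (4 + 4·10 + 16)/6 = 60/6 = 10
te_Task 3 = (1 + 4·2 + 3)/6 = 12/6 = 2
te_Task 4 = (7 + 4·10 + 19)/6 = 66/6 = 11
te_Task 5 = (10 + 4·12 + 20)/6 = 78/6 = 13

Forward pass:
ES_Task 1 = 0; EF_Task 1 = 7
ES_Task 2 = 7; EF_Task 2 = 7+10 = 17
ES_Task 3 = max(EF_Task 1=7, EF_Task 2=17) = 17; EF_Task 3 = 17+2 = 19
ES_Task 4 = 17; EF_Task 4 = 17+11 = 28
ES_Task 5 = max(EF_Task 3=19, EF_Task 4=28) = 28; EF_Task 5 = 28+13 = 41
Expected project duration μ = 41 days. Critical path: Task 1 → Task 2 → Task 4 → Task 5.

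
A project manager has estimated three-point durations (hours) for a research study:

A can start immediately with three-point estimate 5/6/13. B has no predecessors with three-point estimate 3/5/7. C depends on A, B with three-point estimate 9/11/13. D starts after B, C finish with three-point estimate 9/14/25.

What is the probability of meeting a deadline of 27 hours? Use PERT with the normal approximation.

0.025

te_A = (5 + 4·6 + 13)/6 = 42/6 = 7; σ²_A = ((13−5)/6)² = 1.778
te_B = (3 + 4·5 + 7)/6 = 30/6 = 5; σ²_B = ((7−3)/6)² = 0.444
te_C = (9 + 4·11 + 13)/6 = 66/6 = 11; σ²_C = ((13−9)/6)² = 0.444
te_D = (9 + 4·14 + 25)/6 = 90/6 = 15; σ²_D = ((25−9)/6)² = 7.111

Forward pass:
ES_A = 0; EF_A = 7
ES_B = 0; EF_B = 5
ES_C = max(EF_A=7, EF_B=5) = 7; EF_C = 7+11 = 18
ES_D = max(EF_B=5, EF_C=18) = 18; EF_D = 18+15 = 33
Expected project duration μ = 33 hours. Critical path: A → C → D.

Variance along critical path = 1.778 + 0.444 + 7.111 = 9.333; σ = √9.333 = 3.055 hours.
Z = (27 − 33) / 3.055 = -1.964
P(T ≤ 27) = Φ(-1.964) ≈ 0.025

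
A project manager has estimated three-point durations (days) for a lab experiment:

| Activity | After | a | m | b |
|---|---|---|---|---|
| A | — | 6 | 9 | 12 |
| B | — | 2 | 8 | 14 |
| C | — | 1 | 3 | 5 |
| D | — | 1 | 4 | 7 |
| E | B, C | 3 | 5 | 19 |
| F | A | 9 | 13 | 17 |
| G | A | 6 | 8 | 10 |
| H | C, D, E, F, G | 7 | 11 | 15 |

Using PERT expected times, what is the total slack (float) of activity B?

7 days

te_A = (6 + 4·9 + 12)/6 = 54/6 = 9
te_B = (2 + 4·8 + 14)/6 = 48/6 = 8
te_C = (1 + 4·3 + 5)/6 = 18/6 = 3
te_D = (1 + 4·4 + 7)/6 = 24/6 = 4
te_E = (3 + 4·5 + 19)/6 = 42/6 = 7
te_F = (9 + 4·13 + 17)/6 = 78/6 = 13
te_G = (6 + 4·8 + 10)/6 = 48/6 = 8
te_H = (7 + 4·11 + 15)/6 = 66/6 = 11

Forward pass:
ES_A = 0; EF_A = 9
ES_B = 0; EF_B = 8
ES_C = 0; EF_C = 3
ES_D = 0; EF_D = 4
ES_E = max(EF_B=8, EF_C=3) = 8; EF_E = 8+7 = 15
ES_F = 9; EF_F = 9+13 = 22
ES_G = 9; EF_G = 9+8 = 17
ES_H = max(EF_C=3, EF_D=4, EF_E=15, EF_F=22, EF_G=17) = 22; EF_H = 22+11 = 33
Expected project duration μ = 33 days. Critical path: A → F → H.

Backward pass:
LF_H = 33; LS_H = 33−11 = 22
LF_G = LS_H = 22; LS_G = 22−8 = 14
LF_F = LS_H = 22; LS_F = 22−13 = 9
LF_E = LS_H = 22; LS_E = 22−7 = 15
LF_D = LS_H = 22; LS_D = 22−4 = 18
LF_C = min(LS_E=15, LS_H=22) = 15; LS_C = 15−3 = 12
LF_B = LS_E = 15; LS_B = 15−8 = 7
LF_A = min(LS_F=9, LS_G=14) = 9; LS_A = 9−9 = 0
Slack_B = LS_B − ES_B = 7 − 0 = 7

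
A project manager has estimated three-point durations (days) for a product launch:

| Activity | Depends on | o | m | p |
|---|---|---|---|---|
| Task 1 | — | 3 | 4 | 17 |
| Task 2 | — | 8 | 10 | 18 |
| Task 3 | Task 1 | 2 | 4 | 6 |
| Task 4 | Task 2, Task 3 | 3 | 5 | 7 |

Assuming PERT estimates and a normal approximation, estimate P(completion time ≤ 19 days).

te_Task 1 = (3 + 4·4 + 17)/6 = 36/6 = 6; σ²_Task 1 = ((17−3)/6)² = 5.444
te_Task 2 = (8 + 4·10 + 18)/6 = 66/6 = 11; σ²_Task 2 = ((18−8)/6)² = 2.778
te_Task 3 = (2 + 4·4 + 6)/6 = 24/6 = 4; σ²_Task 3 = ((6−2)/6)² = 0.444
te_Task 4 = (3 + 4·5 + 7)/6 = 30/6 = 5; σ²_Task 4 = ((7−3)/6)² = 0.444

Forward pass:
ES_Task 1 = 0; EF_Task 1 = 6
ES_Task 2 = 0; EF_Task 2 = 11
ES_Task 3 = 6; EF_Task 3 = 6+4 = 10
ES_Task 4 = max(EF_Task 2=11, EF_Task 3=10) = 11; EF_Task 4 = 11+5 = 16
Expected project duration μ = 16 days. Critical path: Task 2 → Task 4.

Variance along critical path = 2.778 + 0.444 = 3.222; σ = √3.222 = 1.795 days.
Z = (19 − 16) / 1.795 = 1.671
P(T ≤ 19) = Φ(1.671) ≈ 0.953

0.953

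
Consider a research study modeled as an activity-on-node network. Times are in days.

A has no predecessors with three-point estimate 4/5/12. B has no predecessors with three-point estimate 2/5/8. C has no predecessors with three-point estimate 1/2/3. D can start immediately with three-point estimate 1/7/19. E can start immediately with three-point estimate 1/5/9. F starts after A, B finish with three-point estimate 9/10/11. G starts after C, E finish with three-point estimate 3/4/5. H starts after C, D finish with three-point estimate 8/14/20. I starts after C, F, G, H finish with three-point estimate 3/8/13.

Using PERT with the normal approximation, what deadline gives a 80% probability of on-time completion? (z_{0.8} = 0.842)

33.3 days

te_A = (4 + 4·5 + 12)/6 = 36/6 = 6; σ²_A = ((12−4)/6)² = 1.778
te_B = (2 + 4·5 + 8)/6 = 30/6 = 5; σ²_B = ((8−2)/6)² = 1.000
te_C = (1 + 4·2 + 3)/6 = 12/6 = 2; σ²_C = ((3−1)/6)² = 0.111
te_D = (1 + 4·7 + 19)/6 = 48/6 = 8; σ²_D = ((19−1)/6)² = 9.000
te_E = (1 + 4·5 + 9)/6 = 30/6 = 5; σ²_E = ((9−1)/6)² = 1.778
te_F = (9 + 4·10 + 11)/6 = 60/6 = 10; σ²_F = ((11−9)/6)² = 0.111
te_G = (3 + 4·4 + 5)/6 = 24/6 = 4; σ²_G = ((5−3)/6)² = 0.111
te_H = (8 + 4·14 + 20)/6 = 84/6 = 14; σ²_H = ((20−8)/6)² = 4.000
te_I = (3 + 4·8 + 13)/6 = 48/6 = 8; σ²_I = ((13−3)/6)² = 2.778

Forward pass:
ES_A = 0; EF_A = 6
ES_B = 0; EF_B = 5
ES_C = 0; EF_C = 2
ES_D = 0; EF_D = 8
ES_E = 0; EF_E = 5
ES_F = max(EF_A=6, EF_B=5) = 6; EF_F = 6+10 = 16
ES_G = max(EF_C=2, EF_E=5) = 5; EF_G = 5+4 = 9
ES_H = max(EF_C=2, EF_D=8) = 8; EF_H = 8+14 = 22
ES_I = max(EF_C=2, EF_F=16, EF_G=9, EF_H=22) = 22; EF_I = 22+8 = 30
Expected project duration μ = 30 days. Critical path: D → H → I.

Variance along critical path = 9.000 + 4.000 + 2.778 = 15.778; σ = 3.972 days.
D = μ + z·σ = 30 + 0.842·3.972 = 33.3 days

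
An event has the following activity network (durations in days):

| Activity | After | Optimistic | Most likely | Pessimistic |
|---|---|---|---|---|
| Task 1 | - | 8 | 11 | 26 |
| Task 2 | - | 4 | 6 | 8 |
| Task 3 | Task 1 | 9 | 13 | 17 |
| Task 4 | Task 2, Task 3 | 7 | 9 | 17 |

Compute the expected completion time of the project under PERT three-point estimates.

te_Task 1 = (8 + 4·11 + 26)/6 = 78/6 = 13
te_Task 2 = (4 + 4·6 + 8)/6 = 36/6 = 6
te_Task 3 = (9 + 4·13 + 17)/6 = 78/6 = 13
te_Task 4 = (7 + 4·9 + 17)/6 = 60/6 = 10

Forward pass:
ES_Task 1 = 0; EF_Task 1 = 13
ES_Task 2 = 0; EF_Task 2 = 6
ES_Task 3 = 13; EF_Task 3 = 13+13 = 26
ES_Task 4 = max(EF_Task 2=6, EF_Task 3=26) = 26; EF_Task 4 = 26+10 = 36
Expected project duration μ = 36 days. Critical path: Task 1 → Task 3 → Task 4.

36 days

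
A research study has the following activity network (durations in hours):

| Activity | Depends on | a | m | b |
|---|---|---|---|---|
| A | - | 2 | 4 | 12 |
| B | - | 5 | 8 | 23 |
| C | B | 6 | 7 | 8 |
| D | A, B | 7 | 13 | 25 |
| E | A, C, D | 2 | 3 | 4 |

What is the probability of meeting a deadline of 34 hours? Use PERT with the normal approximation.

0.950

te_A = (2 + 4·4 + 12)/6 = 30/6 = 5; σ²_A = ((12−2)/6)² = 2.778
te_B = (5 + 4·8 + 23)/6 = 60/6 = 10; σ²_B = ((23−5)/6)² = 9.000
te_C = (6 + 4·7 + 8)/6 = 42/6 = 7; σ²_C = ((8−6)/6)² = 0.111
te_D = (7 + 4·13 + 25)/6 = 84/6 = 14; σ²_D = ((25−7)/6)² = 9.000
te_E = (2 + 4·3 + 4)/6 = 18/6 = 3; σ²_E = ((4−2)/6)² = 0.111

Forward pass:
ES_A = 0; EF_A = 5
ES_B = 0; EF_B = 10
ES_C = 10; EF_C = 10+7 = 17
ES_D = max(EF_A=5, EF_B=10) = 10; EF_D = 10+14 = 24
ES_E = max(EF_A=5, EF_C=17, EF_D=24) = 24; EF_E = 24+3 = 27
Expected project duration μ = 27 hours. Critical path: B → D → E.

Variance along critical path = 9.000 + 9.000 + 0.111 = 18.111; σ = √18.111 = 4.256 hours.
Z = (34 − 27) / 4.256 = 1.645
P(T ≤ 34) = Φ(1.645) ≈ 0.950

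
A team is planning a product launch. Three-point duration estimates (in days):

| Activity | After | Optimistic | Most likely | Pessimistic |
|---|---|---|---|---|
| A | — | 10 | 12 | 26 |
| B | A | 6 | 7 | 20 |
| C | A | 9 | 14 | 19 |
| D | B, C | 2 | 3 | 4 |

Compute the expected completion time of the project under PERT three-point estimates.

31 days

te_A = (10 + 4·12 + 26)/6 = 84/6 = 14
te_B = (6 + 4·7 + 20)/6 = 54/6 = 9
te_C = (9 + 4·14 + 19)/6 = 84/6 = 14
te_D = (2 + 4·3 + 4)/6 = 18/6 = 3

Forward pass:
ES_A = 0; EF_A = 14
ES_B = 14; EF_B = 14+9 = 23
ES_C = 14; EF_C = 14+14 = 28
ES_D = max(EF_B=23, EF_C=28) = 28; EF_D = 28+3 = 31
Expected project duration μ = 31 days. Critical path: A → C → D.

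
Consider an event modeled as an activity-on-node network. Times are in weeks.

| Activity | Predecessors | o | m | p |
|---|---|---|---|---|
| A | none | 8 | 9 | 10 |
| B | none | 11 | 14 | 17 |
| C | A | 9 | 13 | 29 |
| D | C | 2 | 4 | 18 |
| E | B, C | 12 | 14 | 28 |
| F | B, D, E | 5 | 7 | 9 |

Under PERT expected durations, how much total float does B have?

te_A = (8 + 4·9 + 10)/6 = 54/6 = 9
te_B = (11 + 4·14 + 17)/6 = 84/6 = 14
te_C = (9 + 4·13 + 29)/6 = 90/6 = 15
te_D = (2 + 4·4 + 18)/6 = 36/6 = 6
te_E = (12 + 4·14 + 28)/6 = 96/6 = 16
te_F = (5 + 4·7 + 9)/6 = 42/6 = 7

Forward pass:
ES_A = 0; EF_A = 9
ES_B = 0; EF_B = 14
ES_C = 9; EF_C = 9+15 = 24
ES_D = 24; EF_D = 24+6 = 30
ES_E = max(EF_B=14, EF_C=24) = 24; EF_E = 24+16 = 40
ES_F = max(EF_B=14, EF_D=30, EF_E=40) = 40; EF_F = 40+7 = 47
Expected project duration μ = 47 weeks. Critical path: A → C → E → F.

Backward pass:
LF_F = 47; LS_F = 47−7 = 40
LF_E = LS_F = 40; LS_E = 40−16 = 24
LF_D = LS_F = 40; LS_D = 40−6 = 34
LF_C = min(LS_D=34, LS_E=24) = 24; LS_C = 24−15 = 9
LF_B = min(LS_E=24, LS_F=40) = 24; LS_B = 24−14 = 10
LF_A = LS_C = 9; LS_A = 9−9 = 0
Slack_B = LS_B − ES_B = 10 − 0 = 10

10 weeks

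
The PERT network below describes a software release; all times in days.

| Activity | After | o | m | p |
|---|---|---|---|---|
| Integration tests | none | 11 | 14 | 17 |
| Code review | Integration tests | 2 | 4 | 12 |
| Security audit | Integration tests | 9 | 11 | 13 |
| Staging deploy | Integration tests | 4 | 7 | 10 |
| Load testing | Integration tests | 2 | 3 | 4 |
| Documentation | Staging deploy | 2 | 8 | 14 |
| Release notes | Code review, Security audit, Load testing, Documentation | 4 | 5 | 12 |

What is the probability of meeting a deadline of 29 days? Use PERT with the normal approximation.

0.016

te_Integration tests = (11 + 4·14 + 17)/6 = 84/6 = 14; σ²_Integration tests = ((17−11)/6)² = 1.000
te_Code review = (2 + 4·4 + 12)/6 = 30/6 = 5; σ²_Code review = ((12−2)/6)² = 2.778
te_Security audit = (9 + 4·11 + 13)/6 = 66/6 = 11; σ²_Security audit = ((13−9)/6)² = 0.444
te_Staging deploy = (4 + 4·7 + 10)/6 = 42/6 = 7; σ²_Staging deploy = ((10−4)/6)² = 1.000
te_Load testing = (2 + 4·3 + 4)/6 = 18/6 = 3; σ²_Load testing = ((4−2)/6)² = 0.111
te_Documentation = (2 + 4·8 + 14)/6 = 48/6 = 8; σ²_Documentation = ((14−2)/6)² = 4.000
te_Release notes = (4 + 4·5 + 12)/6 = 36/6 = 6; σ²_Release notes = ((12−4)/6)² = 1.778

Forward pass:
ES_Integration tests = 0; EF_Integration tests = 14
ES_Code review = 14; EF_Code review = 14+5 = 19
ES_Security audit = 14; EF_Security audit = 14+11 = 25
ES_Staging deploy = 14; EF_Staging deploy = 14+7 = 21
ES_Load testing = 14; EF_Load testing = 14+3 = 17
ES_Documentation = 21; EF_Documentation = 21+8 = 29
ES_Release notes = max(EF_Code review=19, EF_Security audit=25, EF_Load testing=17, EF_Documentation=29) = 29; EF_Release notes = 29+6 = 35
Expected project duration μ = 35 days. Critical path: Integration tests → Staging deploy → Documentation → Release notes.

Variance along critical path = 1.000 + 1.000 + 4.000 + 1.778 = 7.778; σ = √7.778 = 2.789 days.
Z = (29 − 35) / 2.789 = -2.151
P(T ≤ 29) = Φ(-2.151) ≈ 0.016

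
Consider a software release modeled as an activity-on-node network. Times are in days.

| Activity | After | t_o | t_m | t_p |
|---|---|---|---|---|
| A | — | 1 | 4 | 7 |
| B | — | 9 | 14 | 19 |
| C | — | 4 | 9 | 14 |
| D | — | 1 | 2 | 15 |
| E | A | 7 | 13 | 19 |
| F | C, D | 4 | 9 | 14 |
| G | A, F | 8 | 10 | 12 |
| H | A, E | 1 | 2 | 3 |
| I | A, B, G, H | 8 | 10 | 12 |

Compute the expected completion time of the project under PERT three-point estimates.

38 days

te_A = (1 + 4·4 + 7)/6 = 24/6 = 4
te_B = (9 + 4·14 + 19)/6 = 84/6 = 14
te_C = (4 + 4·9 + 14)/6 = 54/6 = 9
te_D = (1 + 4·2 + 15)/6 = 24/6 = 4
te_E = (7 + 4·13 + 19)/6 = 78/6 = 13
te_F = (4 + 4·9 + 14)/6 = 54/6 = 9
te_G = (8 + 4·10 + 12)/6 = 60/6 = 10
te_H = (1 + 4·2 + 3)/6 = 12/6 = 2
te_I = (8 + 4·10 + 12)/6 = 60/6 = 10

Forward pass:
ES_A = 0; EF_A = 4
ES_B = 0; EF_B = 14
ES_C = 0; EF_C = 9
ES_D = 0; EF_D = 4
ES_E = 4; EF_E = 4+13 = 17
ES_F = max(EF_C=9, EF_D=4) = 9; EF_F = 9+9 = 18
ES_G = max(EF_A=4, EF_F=18) = 18; EF_G = 18+10 = 28
ES_H = max(EF_A=4, EF_E=17) = 17; EF_H = 17+2 = 19
ES_I = max(EF_A=4, EF_B=14, EF_G=28, EF_H=19) = 28; EF_I = 28+10 = 38
Expected project duration μ = 38 days. Critical path: C → F → G → I.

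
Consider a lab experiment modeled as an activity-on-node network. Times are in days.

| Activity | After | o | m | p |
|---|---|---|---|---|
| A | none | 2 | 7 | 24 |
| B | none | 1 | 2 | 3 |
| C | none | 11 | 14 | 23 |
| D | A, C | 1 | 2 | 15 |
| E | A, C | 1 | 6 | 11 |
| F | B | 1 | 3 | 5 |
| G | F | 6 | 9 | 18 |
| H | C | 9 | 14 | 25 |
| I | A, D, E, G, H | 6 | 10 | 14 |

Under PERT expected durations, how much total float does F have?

15 days

te_A = (2 + 4·7 + 24)/6 = 54/6 = 9
te_B = (1 + 4·2 + 3)/6 = 12/6 = 2
te_C = (11 + 4·14 + 23)/6 = 90/6 = 15
te_D = (1 + 4·2 + 15)/6 = 24/6 = 4
te_E = (1 + 4·6 + 11)/6 = 36/6 = 6
te_F = (1 + 4·3 + 5)/6 = 18/6 = 3
te_G = (6 + 4·9 + 18)/6 = 60/6 = 10
te_H = (9 + 4·14 + 25)/6 = 90/6 = 15
te_I = (6 + 4·10 + 14)/6 = 60/6 = 10

Forward pass:
ES_A = 0; EF_A = 9
ES_B = 0; EF_B = 2
ES_C = 0; EF_C = 15
ES_D = max(EF_A=9, EF_C=15) = 15; EF_D = 15+4 = 19
ES_E = max(EF_A=9, EF_C=15) = 15; EF_E = 15+6 = 21
ES_F = 2; EF_F = 2+3 = 5
ES_G = 5; EF_G = 5+10 = 15
ES_H = 15; EF_H = 15+15 = 30
ES_I = max(EF_A=9, EF_D=19, EF_E=21, EF_G=15, EF_H=30) = 30; EF_I = 30+10 = 40
Expected project duration μ = 40 days. Critical path: C → H → I.

Backward pass:
LF_I = 40; LS_I = 40−10 = 30
LF_H = LS_I = 30; LS_H = 30−15 = 15
LF_G = LS_I = 30; LS_G = 30−10 = 20
LF_F = LS_G = 20; LS_F = 20−3 = 17
LF_E = LS_I = 30; LS_E = 30−6 = 24
LF_D = LS_I = 30; LS_D = 30−4 = 26
LF_C = min(LS_D=26, LS_E=24, LS_H=15) = 15; LS_C = 15−15 = 0
LF_B = LS_F = 17; LS_B = 17−2 = 15
LF_A = min(LS_D=26, LS_E=24, LS_I=30) = 24; LS_A = 24−9 = 15
Slack_F = LS_F − ES_F = 17 − 2 = 15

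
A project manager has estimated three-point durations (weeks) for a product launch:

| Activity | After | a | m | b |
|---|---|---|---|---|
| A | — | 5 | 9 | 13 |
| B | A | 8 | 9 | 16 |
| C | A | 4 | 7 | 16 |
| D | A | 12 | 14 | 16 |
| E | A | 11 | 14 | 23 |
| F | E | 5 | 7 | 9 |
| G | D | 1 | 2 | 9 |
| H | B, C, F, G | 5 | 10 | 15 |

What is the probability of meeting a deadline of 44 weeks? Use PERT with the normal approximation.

0.841

te_A = (5 + 4·9 + 13)/6 = 54/6 = 9; σ²_A = ((13−5)/6)² = 1.778
te_B = (8 + 4·9 + 16)/6 = 60/6 = 10; σ²_B = ((16−8)/6)² = 1.778
te_C = (4 + 4·7 + 16)/6 = 48/6 = 8; σ²_C = ((16−4)/6)² = 4.000
te_D = (12 + 4·14 + 16)/6 = 84/6 = 14; σ²_D = ((16−12)/6)² = 0.444
te_E = (11 + 4·14 + 23)/6 = 90/6 = 15; σ²_E = ((23−11)/6)² = 4.000
te_F = (5 + 4·7 + 9)/6 = 42/6 = 7; σ²_F = ((9−5)/6)² = 0.444
te_G = (1 + 4·2 + 9)/6 = 18/6 = 3; σ²_G = ((9−1)/6)² = 1.778
te_H = (5 + 4·10 + 15)/6 = 60/6 = 10; σ²_H = ((15−5)/6)² = 2.778

Forward pass:
ES_A = 0; EF_A = 9
ES_B = 9; EF_B = 9+10 = 19
ES_C = 9; EF_C = 9+8 = 17
ES_D = 9; EF_D = 9+14 = 23
ES_E = 9; EF_E = 9+15 = 24
ES_F = 24; EF_F = 24+7 = 31
ES_G = 23; EF_G = 23+3 = 26
ES_H = max(EF_B=19, EF_C=17, EF_F=31, EF_G=26) = 31; EF_H = 31+10 = 41
Expected project duration μ = 41 weeks. Critical path: A → E → F → H.

Variance along critical path = 1.778 + 4.000 + 0.444 + 2.778 = 9.000; σ = √9.000 = 3.000 weeks.
Z = (44 − 41) / 3.000 = 1.000
P(T ≤ 44) = Φ(1.000) ≈ 0.841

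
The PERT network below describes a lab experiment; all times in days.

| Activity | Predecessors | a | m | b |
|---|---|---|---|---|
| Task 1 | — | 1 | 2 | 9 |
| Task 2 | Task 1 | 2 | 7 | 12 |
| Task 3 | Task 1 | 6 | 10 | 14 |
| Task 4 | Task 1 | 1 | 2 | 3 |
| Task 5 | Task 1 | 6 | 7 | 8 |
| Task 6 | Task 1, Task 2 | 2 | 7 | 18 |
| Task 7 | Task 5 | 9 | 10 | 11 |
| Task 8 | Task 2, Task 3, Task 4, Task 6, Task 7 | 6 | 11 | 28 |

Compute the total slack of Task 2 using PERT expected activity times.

2 days

te_Task 1 = (1 + 4·2 + 9)/6 = 18/6 = 3
te_Task 2 = (2 + 4·7 + 12)/6 = 42/6 = 7
te_Task 3 = (6 + 4·10 + 14)/6 = 60/6 = 10
te_Task 4 = (1 + 4·2 + 3)/6 = 12/6 = 2
te_Task 5 = (6 + 4·7 + 8)/6 = 42/6 = 7
te_Task 6 = (2 + 4·7 + 18)/6 = 48/6 = 8
te_Task 7 = (9 + 4·10 + 11)/6 = 60/6 = 10
te_Task 8 = (6 + 4·11 + 28)/6 = 78/6 = 13

Forward pass:
ES_Task 1 = 0; EF_Task 1 = 3
ES_Task 2 = 3; EF_Task 2 = 3+7 = 10
ES_Task 3 = 3; EF_Task 3 = 3+10 = 13
ES_Task 4 = 3; EF_Task 4 = 3+2 = 5
ES_Task 5 = 3; EF_Task 5 = 3+7 = 10
ES_Task 6 = max(EF_Task 1=3, EF_Task 2=10) = 10; EF_Task 6 = 10+8 = 18
ES_Task 7 = 10; EF_Task 7 = 10+10 = 20
ES_Task 8 = max(EF_Task 2=10, EF_Task 3=13, EF_Task 4=5, EF_Task 6=18, EF_Task 7=20) = 20; EF_Task 8 = 20+13 = 33
Expected project duration μ = 33 days. Critical path: Task 1 → Task 5 → Task 7 → Task 8.

Backward pass:
LF_Task 8 = 33; LS_Task 8 = 33−13 = 20
LF_Task 7 = LS_Task 8 = 20; LS_Task 7 = 20−10 = 10
LF_Task 6 = LS_Task 8 = 20; LS_Task 6 = 20−8 = 12
LF_Task 5 = LS_Task 7 = 10; LS_Task 5 = 10−7 = 3
LF_Task 4 = LS_Task 8 = 20; LS_Task 4 = 20−2 = 18
LF_Task 3 = LS_Task 8 = 20; LS_Task 3 = 20−10 = 10
LF_Task 2 = min(LS_Task 6=12, LS_Task 8=20) = 12; LS_Task 2 = 12−7 = 5
LF_Task 1 = min(LS_Task 2=5, LS_Task 3=10, LS_Task 4=18, LS_Task 5=3, LS_Task 6=12) = 3; LS_Task 1 = 3−3 = 0
Slack_Task 2 = LS_Task 2 − ES_Task 2 = 5 − 3 = 2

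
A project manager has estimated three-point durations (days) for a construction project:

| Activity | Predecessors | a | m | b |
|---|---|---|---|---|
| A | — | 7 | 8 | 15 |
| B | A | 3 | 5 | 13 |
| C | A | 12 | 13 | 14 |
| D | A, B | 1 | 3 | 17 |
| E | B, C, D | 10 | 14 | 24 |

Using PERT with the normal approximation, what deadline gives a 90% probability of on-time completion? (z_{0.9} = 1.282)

te_A = (7 + 4·8 + 15)/6 = 54/6 = 9; σ²_A = ((15−7)/6)² = 1.778
te_B = (3 + 4·5 + 13)/6 = 36/6 = 6; σ²_B = ((13−3)/6)² = 2.778
te_C = (12 + 4·13 + 14)/6 = 78/6 = 13; σ²_C = ((14−12)/6)² = 0.111
te_D = (1 + 4·3 + 17)/6 = 30/6 = 5; σ²_D = ((17−1)/6)² = 7.111
te_E = (10 + 4·14 + 24)/6 = 90/6 = 15; σ²_E = ((24−10)/6)² = 5.444

Forward pass:
ES_A = 0; EF_A = 9
ES_B = 9; EF_B = 9+6 = 15
ES_C = 9; EF_C = 9+13 = 22
ES_D = max(EF_A=9, EF_B=15) = 15; EF_D = 15+5 = 20
ES_E = max(EF_B=15, EF_C=22, EF_D=20) = 22; EF_E = 22+15 = 37
Expected project duration μ = 37 days. Critical path: A → C → E.

Variance along critical path = 1.778 + 0.111 + 5.444 = 7.333; σ = 2.708 days.
D = μ + z·σ = 37 + 1.282·2.708 = 40.5 days

40.5 days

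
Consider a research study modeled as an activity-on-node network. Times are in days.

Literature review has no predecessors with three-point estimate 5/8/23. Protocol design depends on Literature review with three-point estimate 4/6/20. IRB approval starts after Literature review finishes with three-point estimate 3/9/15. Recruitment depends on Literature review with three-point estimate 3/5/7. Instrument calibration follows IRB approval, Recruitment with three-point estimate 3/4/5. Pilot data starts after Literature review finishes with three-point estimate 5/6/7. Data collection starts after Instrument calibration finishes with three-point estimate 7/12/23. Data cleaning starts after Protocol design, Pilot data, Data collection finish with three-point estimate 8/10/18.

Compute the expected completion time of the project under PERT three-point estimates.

te_Literature review = (5 + 4·8 + 23)/6 = 60/6 = 10
te_Protocol design = (4 + 4·6 + 20)/6 = 48/6 = 8
te_IRB approval = (3 + 4·9 + 15)/6 = 54/6 = 9
te_Recruitment = (3 + 4·5 + 7)/6 = 30/6 = 5
te_Instrument calibration = (3 + 4·4 + 5)/6 = 24/6 = 4
te_Pilot data = (5 + 4·6 + 7)/6 = 36/6 = 6
te_Data collection = (7 + 4·12 + 23)/6 = 78/6 = 13
te_Data cleaning = (8 + 4·10 + 18)/6 = 66/6 = 11

Forward pass:
ES_Literature review = 0; EF_Literature review = 10
ES_Protocol design = 10; EF_Protocol design = 10+8 = 18
ES_IRB approval = 10; EF_IRB approval = 10+9 = 19
ES_Recruitment = 10; EF_Recruitment = 10+5 = 15
ES_Instrument calibration = max(EF_IRB approval=19, EF_Recruitment=15) = 19; EF_Instrument calibration = 19+4 = 23
ES_Pilot data = 10; EF_Pilot data = 10+6 = 16
ES_Data collection = 23; EF_Data collection = 23+13 = 36
ES_Data cleaning = max(EF_Protocol design=18, EF_Pilot data=16, EF_Data collection=36) = 36; EF_Data cleaning = 36+11 = 47
Expected project duration μ = 47 days. Critical path: Literature review → IRB approval → Instrument calibration → Data collection → Data cleaning.

47 days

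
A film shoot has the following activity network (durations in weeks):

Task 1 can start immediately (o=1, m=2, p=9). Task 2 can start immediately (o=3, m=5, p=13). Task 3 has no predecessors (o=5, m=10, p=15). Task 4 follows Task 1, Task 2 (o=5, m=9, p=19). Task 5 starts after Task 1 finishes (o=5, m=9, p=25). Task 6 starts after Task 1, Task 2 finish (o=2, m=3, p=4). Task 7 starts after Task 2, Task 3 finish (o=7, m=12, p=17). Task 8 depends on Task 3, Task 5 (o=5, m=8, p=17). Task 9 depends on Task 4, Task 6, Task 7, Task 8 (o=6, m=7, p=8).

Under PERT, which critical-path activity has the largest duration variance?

te_Task 1 = (1 + 4·2 + 9)/6 = 18/6 = 3; σ²_Task 1 = ((9−1)/6)² = 1.778
te_Task 2 = (3 + 4·5 + 13)/6 = 36/6 = 6; σ²_Task 2 = ((13−3)/6)² = 2.778
te_Task 3 = (5 + 4·10 + 15)/6 = 60/6 = 10; σ²_Task 3 = ((15−5)/6)² = 2.778
te_Task 4 = (5 + 4·9 + 19)/6 = 60/6 = 10; σ²_Task 4 = ((19−5)/6)² = 5.444
te_Task 5 = (5 + 4·9 + 25)/6 = 66/6 = 11; σ²_Task 5 = ((25−5)/6)² = 11.111
te_Task 6 = (2 + 4·3 + 4)/6 = 18/6 = 3; σ²_Task 6 = ((4−2)/6)² = 0.111
te_Task 7 = (7 + 4·12 + 17)/6 = 72/6 = 12; σ²_Task 7 = ((17−7)/6)² = 2.778
te_Task 8 = (5 + 4·8 + 17)/6 = 54/6 = 9; σ²_Task 8 = ((17−5)/6)² = 4.000
te_Task 9 = (6 + 4·7 + 8)/6 = 42/6 = 7; σ²_Task 9 = ((8−6)/6)² = 0.111

Forward pass:
ES_Task 1 = 0; EF_Task 1 = 3
ES_Task 2 = 0; EF_Task 2 = 6
ES_Task 3 = 0; EF_Task 3 = 10
ES_Task 4 = max(EF_Task 1=3, EF_Task 2=6) = 6; EF_Task 4 = 6+10 = 16
ES_Task 5 = 3; EF_Task 5 = 3+11 = 14
ES_Task 6 = max(EF_Task 1=3, EF_Task 2=6) = 6; EF_Task 6 = 6+3 = 9
ES_Task 7 = max(EF_Task 2=6, EF_Task 3=10) = 10; EF_Task 7 = 10+12 = 22
ES_Task 8 = max(EF_Task 3=10, EF_Task 5=14) = 14; EF_Task 8 = 14+9 = 23
ES_Task 9 = max(EF_Task 4=16, EF_Task 6=9, EF_Task 7=22, EF_Task 8=23) = 23; EF_Task 9 = 23+7 = 30
Expected project duration μ = 30 weeks. Critical path: Task 1 → Task 5 → Task 8 → Task 9.

Variances on critical path: σ²_Task 1=1.778, σ²_Task 5=11.111, σ²_Task 8=4.000, σ²_Task 9=0.111.
Largest is σ²_Task 5 = 11.111.

Task 5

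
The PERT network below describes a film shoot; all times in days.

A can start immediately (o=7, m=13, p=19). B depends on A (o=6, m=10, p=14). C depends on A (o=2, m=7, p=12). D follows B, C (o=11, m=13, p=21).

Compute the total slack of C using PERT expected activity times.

3 days

te_A = (7 + 4·13 + 19)/6 = 78/6 = 13
te_B = (6 + 4·10 + 14)/6 = 60/6 = 10
te_C = (2 + 4·7 + 12)/6 = 42/6 = 7
te_D = (11 + 4·13 + 21)/6 = 84/6 = 14

Forward pass:
ES_A = 0; EF_A = 13
ES_B = 13; EF_B = 13+10 = 23
ES_C = 13; EF_C = 13+7 = 20
ES_D = max(EF_B=23, EF_C=20) = 23; EF_D = 23+14 = 37
Expected project duration μ = 37 days. Critical path: A → B → D.

Backward pass:
LF_D = 37; LS_D = 37−14 = 23
LF_C = LS_D = 23; LS_C = 23−7 = 16
LF_B = LS_D = 23; LS_B = 23−10 = 13
LF_A = min(LS_B=13, LS_C=16) = 13; LS_A = 13−13 = 0
Slack_C = LS_C − ES_C = 16 − 13 = 3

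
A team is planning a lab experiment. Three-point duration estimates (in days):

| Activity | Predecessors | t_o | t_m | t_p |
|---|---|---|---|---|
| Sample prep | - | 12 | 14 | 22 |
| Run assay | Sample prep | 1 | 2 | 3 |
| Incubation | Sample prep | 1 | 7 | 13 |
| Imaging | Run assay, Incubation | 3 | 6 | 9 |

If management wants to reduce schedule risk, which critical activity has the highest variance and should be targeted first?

Incubation

te_Sample prep = (12 + 4·14 + 22)/6 = 90/6 = 15; σ²_Sample prep = ((22−12)/6)² = 2.778
te_Run assay = (1 + 4·2 + 3)/6 = 12/6 = 2; σ²_Run assay = ((3−1)/6)² = 0.111
te_Incubation = (1 + 4·7 + 13)/6 = 42/6 = 7; σ²_Incubation = ((13−1)/6)² = 4.000
te_Imaging = (3 + 4·6 + 9)/6 = 36/6 = 6; σ²_Imaging = ((9−3)/6)² = 1.000

Forward pass:
ES_Sample prep = 0; EF_Sample prep = 15
ES_Run assay = 15; EF_Run assay = 15+2 = 17
ES_Incubation = 15; EF_Incubation = 15+7 = 22
ES_Imaging = max(EF_Run assay=17, EF_Incubation=22) = 22; EF_Imaging = 22+6 = 28
Expected project duration μ = 28 days. Critical path: Sample prep → Incubation → Imaging.

Variances on critical path: σ²_Sample prep=2.778, σ²_Incubation=4.000, σ²_Imaging=1.000.
Largest is σ²_Incubation = 4.000.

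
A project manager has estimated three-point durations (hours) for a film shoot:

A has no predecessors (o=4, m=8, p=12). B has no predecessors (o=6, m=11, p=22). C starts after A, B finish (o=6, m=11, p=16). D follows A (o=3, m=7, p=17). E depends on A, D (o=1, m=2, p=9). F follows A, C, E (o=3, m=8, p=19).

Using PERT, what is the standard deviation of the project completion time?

4.12 hours

te_A = (4 + 4·8 + 12)/6 = 48/6 = 8; σ²_A = ((12−4)/6)² = 1.778
te_B = (6 + 4·11 + 22)/6 = 72/6 = 12; σ²_B = ((22−6)/6)² = 7.111
te_C = (6 + 4·11 + 16)/6 = 66/6 = 11; σ²_C = ((16−6)/6)² = 2.778
te_D = (3 + 4·7 + 17)/6 = 48/6 = 8; σ²_D = ((17−3)/6)² = 5.444
te_E = (1 + 4·2 + 9)/6 = 18/6 = 3; σ²_E = ((9−1)/6)² = 1.778
te_F = (3 + 4·8 + 19)/6 = 54/6 = 9; σ²_F = ((19−3)/6)² = 7.111

Forward pass:
ES_A = 0; EF_A = 8
ES_B = 0; EF_B = 12
ES_C = max(EF_A=8, EF_B=12) = 12; EF_C = 12+11 = 23
ES_D = 8; EF_D = 8+8 = 16
ES_E = max(EF_A=8, EF_D=16) = 16; EF_E = 16+3 = 19
ES_F = max(EF_A=8, EF_C=23, EF_E=19) = 23; EF_F = 23+9 = 32
Expected project duration μ = 32 hours. Critical path: B → C → F.

Variance along critical path = 7.111 + 2.778 + 7.111 = 17.000
σ = √17.000 = 4.123 hours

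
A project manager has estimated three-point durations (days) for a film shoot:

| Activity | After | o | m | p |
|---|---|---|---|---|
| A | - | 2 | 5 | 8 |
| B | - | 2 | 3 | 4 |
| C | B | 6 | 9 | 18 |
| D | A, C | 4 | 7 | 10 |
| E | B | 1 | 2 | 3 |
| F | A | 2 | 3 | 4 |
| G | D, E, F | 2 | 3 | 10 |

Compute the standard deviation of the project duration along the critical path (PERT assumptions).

te_A = (2 + 4·5 + 8)/6 = 30/6 = 5; σ²_A = ((8−2)/6)² = 1.000
te_B = (2 + 4·3 + 4)/6 = 18/6 = 3; σ²_B = ((4−2)/6)² = 0.111
te_C = (6 + 4·9 + 18)/6 = 60/6 = 10; σ²_C = ((18−6)/6)² = 4.000
te_D = (4 + 4·7 + 10)/6 = 42/6 = 7; σ²_D = ((10−4)/6)² = 1.000
te_E = (1 + 4·2 + 3)/6 = 12/6 = 2; σ²_E = ((3−1)/6)² = 0.111
te_F = (2 + 4·3 + 4)/6 = 18/6 = 3; σ²_F = ((4−2)/6)² = 0.111
te_G = (2 + 4·3 + 10)/6 = 24/6 = 4; σ²_G = ((10−2)/6)² = 1.778

Forward pass:
ES_A = 0; EF_A = 5
ES_B = 0; EF_B = 3
ES_C = 3; EF_C = 3+10 = 13
ES_D = max(EF_A=5, EF_C=13) = 13; EF_D = 13+7 = 20
ES_E = 3; EF_E = 3+2 = 5
ES_F = 5; EF_F = 5+3 = 8
ES_G = max(EF_D=20, EF_E=5, EF_F=8) = 20; EF_G = 20+4 = 24
Expected project duration μ = 24 days. Critical path: B → C → D → G.

Variance along critical path = 0.111 + 4.000 + 1.000 + 1.778 = 6.889
σ = √6.889 = 2.625 days

2.62 days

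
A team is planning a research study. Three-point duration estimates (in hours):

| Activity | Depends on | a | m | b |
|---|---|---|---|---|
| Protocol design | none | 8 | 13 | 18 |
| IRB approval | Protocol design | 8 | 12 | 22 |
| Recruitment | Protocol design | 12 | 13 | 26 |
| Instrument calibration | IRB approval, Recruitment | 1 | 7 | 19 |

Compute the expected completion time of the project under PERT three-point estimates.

36 hours

te_Protocol design = (8 + 4·13 + 18)/6 = 78/6 = 13
te_IRB approval = (8 + 4·12 + 22)/6 = 78/6 = 13
te_Recruitment = (12 + 4·13 + 26)/6 = 90/6 = 15
te_Instrument calibration = (1 + 4·7 + 19)/6 = 48/6 = 8

Forward pass:
ES_Protocol design = 0; EF_Protocol design = 13
ES_IRB approval = 13; EF_IRB approval = 13+13 = 26
ES_Recruitment = 13; EF_Recruitment = 13+15 = 28
ES_Instrument calibration = max(EF_IRB approval=26, EF_Recruitment=28) = 28; EF_Instrument calibration = 28+8 = 36
Expected project duration μ = 36 hours. Critical path: Protocol design → Recruitment → Instrument calibration.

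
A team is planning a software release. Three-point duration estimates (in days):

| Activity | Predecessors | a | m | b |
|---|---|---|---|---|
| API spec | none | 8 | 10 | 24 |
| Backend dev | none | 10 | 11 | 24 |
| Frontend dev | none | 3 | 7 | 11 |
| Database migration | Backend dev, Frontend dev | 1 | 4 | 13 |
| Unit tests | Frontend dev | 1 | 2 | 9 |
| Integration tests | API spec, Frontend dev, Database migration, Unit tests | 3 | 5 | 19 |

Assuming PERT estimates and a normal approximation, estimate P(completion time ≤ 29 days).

te_API spec = (8 + 4·10 + 24)/6 = 72/6 = 12; σ²_API spec = ((24−8)/6)² = 7.111
te_Backend dev = (10 + 4·11 + 24)/6 = 78/6 = 13; σ²_Backend dev = ((24−10)/6)² = 5.444
te_Frontend dev = (3 + 4·7 + 11)/6 = 42/6 = 7; σ²_Frontend dev = ((11−3)/6)² = 1.778
te_Database migration = (1 + 4·4 + 13)/6 = 30/6 = 5; σ²_Database migration = ((13−1)/6)² = 4.000
te_Unit tests = (1 + 4·2 + 9)/6 = 18/6 = 3; σ²_Unit tests = ((9−1)/6)² = 1.778
te_Integration tests = (3 + 4·5 + 19)/6 = 42/6 = 7; σ²_Integration tests = ((19−3)/6)² = 7.111

Forward pass:
ES_API spec = 0; EF_API spec = 12
ES_Backend dev = 0; EF_Backend dev = 13
ES_Frontend dev = 0; EF_Frontend dev = 7
ES_Database migration = max(EF_Backend dev=13, EF_Frontend dev=7) = 13; EF_Database migration = 13+5 = 18
ES_Unit tests = 7; EF_Unit tests = 7+3 = 10
ES_Integration tests = max(EF_API spec=12, EF_Frontend dev=7, EF_Database migration=18, EF_Unit tests=10) = 18; EF_Integration tests = 18+7 = 25
Expected project duration μ = 25 days. Critical path: Backend dev → Database migration → Integration tests.

Variance along critical path = 5.444 + 4.000 + 7.111 = 16.556; σ = √16.556 = 4.069 days.
Z = (29 − 25) / 4.069 = 0.983
P(T ≤ 29) = Φ(0.983) ≈ 0.837

0.837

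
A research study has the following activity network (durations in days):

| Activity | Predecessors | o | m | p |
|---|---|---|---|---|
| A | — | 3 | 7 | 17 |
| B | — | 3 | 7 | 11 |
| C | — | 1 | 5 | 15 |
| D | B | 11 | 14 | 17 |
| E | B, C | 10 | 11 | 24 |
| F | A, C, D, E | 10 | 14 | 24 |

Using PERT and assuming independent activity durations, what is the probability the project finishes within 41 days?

0.959

te_A = (3 + 4·7 + 17)/6 = 48/6 = 8; σ²_A = ((17−3)/6)² = 5.444
te_B = (3 + 4·7 + 11)/6 = 42/6 = 7; σ²_B = ((11−3)/6)² = 1.778
te_C = (1 + 4·5 + 15)/6 = 36/6 = 6; σ²_C = ((15−1)/6)² = 5.444
te_D = (11 + 4·14 + 17)/6 = 84/6 = 14; σ²_D = ((17−11)/6)² = 1.000
te_E = (10 + 4·11 + 24)/6 = 78/6 = 13; σ²_E = ((24−10)/6)² = 5.444
te_F = (10 + 4·14 + 24)/6 = 90/6 = 15; σ²_F = ((24−10)/6)² = 5.444

Forward pass:
ES_A = 0; EF_A = 8
ES_B = 0; EF_B = 7
ES_C = 0; EF_C = 6
ES_D = 7; EF_D = 7+14 = 21
ES_E = max(EF_B=7, EF_C=6) = 7; EF_E = 7+13 = 20
ES_F = max(EF_A=8, EF_C=6, EF_D=21, EF_E=20) = 21; EF_F = 21+15 = 36
Expected project duration μ = 36 days. Critical path: B → D → F.

Variance along critical path = 1.778 + 1.000 + 5.444 = 8.222; σ = √8.222 = 2.867 days.
Z = (41 − 36) / 2.867 = 1.744
P(T ≤ 41) = Φ(1.744) ≈ 0.959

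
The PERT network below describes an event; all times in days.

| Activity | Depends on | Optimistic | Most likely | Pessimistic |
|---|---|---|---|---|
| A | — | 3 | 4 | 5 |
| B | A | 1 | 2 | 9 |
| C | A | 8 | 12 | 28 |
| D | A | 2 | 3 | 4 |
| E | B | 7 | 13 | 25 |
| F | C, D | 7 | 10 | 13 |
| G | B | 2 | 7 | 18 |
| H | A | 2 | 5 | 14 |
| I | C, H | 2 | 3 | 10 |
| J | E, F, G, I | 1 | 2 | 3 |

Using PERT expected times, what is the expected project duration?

te_A = (3 + 4·4 + 5)/6 = 24/6 = 4
te_B = (1 + 4·2 + 9)/6 = 18/6 = 3
te_C = (8 + 4·12 + 28)/6 = 84/6 = 14
te_D = (2 + 4·3 + 4)/6 = 18/6 = 3
te_E = (7 + 4·13 + 25)/6 = 84/6 = 14
te_F = (7 + 4·10 + 13)/6 = 60/6 = 10
te_G = (2 + 4·7 + 18)/6 = 48/6 = 8
te_H = (2 + 4·5 + 14)/6 = 36/6 = 6
te_I = (2 + 4·3 + 10)/6 = 24/6 = 4
te_J = (1 + 4·2 + 3)/6 = 12/6 = 2

Forward pass:
ES_A = 0; EF_A = 4
ES_B = 4; EF_B = 4+3 = 7
ES_C = 4; EF_C = 4+14 = 18
ES_D = 4; EF_D = 4+3 = 7
ES_E = 7; EF_E = 7+14 = 21
ES_F = max(EF_C=18, EF_D=7) = 18; EF_F = 18+10 = 28
ES_G = 7; EF_G = 7+8 = 15
ES_H = 4; EF_H = 4+6 = 10
ES_I = max(EF_C=18, EF_H=10) = 18; EF_I = 18+4 = 22
ES_J = max(EF_E=21, EF_F=28, EF_G=15, EF_I=22) = 28; EF_J = 28+2 = 30
Expected project duration μ = 30 days. Critical path: A → C → F → J.

30 days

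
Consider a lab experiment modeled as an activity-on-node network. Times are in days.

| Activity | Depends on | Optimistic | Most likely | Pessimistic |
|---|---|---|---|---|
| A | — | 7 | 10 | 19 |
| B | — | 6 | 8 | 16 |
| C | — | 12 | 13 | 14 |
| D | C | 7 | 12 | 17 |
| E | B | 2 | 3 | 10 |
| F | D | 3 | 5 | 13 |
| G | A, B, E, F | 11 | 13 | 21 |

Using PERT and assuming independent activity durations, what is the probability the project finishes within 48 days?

te_A = (7 + 4·10 + 19)/6 = 66/6 = 11; σ²_A = ((19−7)/6)² = 4.000
te_B = (6 + 4·8 + 16)/6 = 54/6 = 9; σ²_B = ((16−6)/6)² = 2.778
te_C = (12 + 4·13 + 14)/6 = 78/6 = 13; σ²_C = ((14−12)/6)² = 0.111
te_D = (7 + 4·12 + 17)/6 = 72/6 = 12; σ²_D = ((17−7)/6)² = 2.778
te_E = (2 + 4·3 + 10)/6 = 24/6 = 4; σ²_E = ((10−2)/6)² = 1.778
te_F = (3 + 4·5 + 13)/6 = 36/6 = 6; σ²_F = ((13−3)/6)² = 2.778
te_G = (11 + 4·13 + 21)/6 = 84/6 = 14; σ²_G = ((21−11)/6)² = 2.778

Forward pass:
ES_A = 0; EF_A = 11
ES_B = 0; EF_B = 9
ES_C = 0; EF_C = 13
ES_D = 13; EF_D = 13+12 = 25
ES_E = 9; EF_E = 9+4 = 13
ES_F = 25; EF_F = 25+6 = 31
ES_G = max(EF_A=11, EF_B=9, EF_E=13, EF_F=31) = 31; EF_G = 31+14 = 45
Expected project duration μ = 45 days. Critical path: C → D → F → G.

Variance along critical path = 0.111 + 2.778 + 2.778 + 2.778 = 8.444; σ = √8.444 = 2.906 days.
Z = (48 − 45) / 2.906 = 1.032
P(T ≤ 48) = Φ(1.032) ≈ 0.849

0.849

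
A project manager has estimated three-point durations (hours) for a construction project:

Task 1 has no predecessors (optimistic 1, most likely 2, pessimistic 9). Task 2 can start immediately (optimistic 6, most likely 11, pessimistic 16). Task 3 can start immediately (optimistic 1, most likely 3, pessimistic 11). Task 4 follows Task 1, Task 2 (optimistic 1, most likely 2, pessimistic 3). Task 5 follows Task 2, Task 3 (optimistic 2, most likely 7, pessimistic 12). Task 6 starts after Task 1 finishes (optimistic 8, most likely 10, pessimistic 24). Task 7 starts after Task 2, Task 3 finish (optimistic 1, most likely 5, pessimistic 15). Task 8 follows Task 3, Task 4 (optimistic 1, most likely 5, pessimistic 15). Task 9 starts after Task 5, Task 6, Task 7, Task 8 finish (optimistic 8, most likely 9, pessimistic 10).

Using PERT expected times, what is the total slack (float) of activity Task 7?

2 hours

te_Task 1 = (1 + 4·2 + 9)/6 = 18/6 = 3
te_Task 2 = (6 + 4·11 + 16)/6 = 66/6 = 11
te_Task 3 = (1 + 4·3 + 11)/6 = 24/6 = 4
te_Task 4 = (1 + 4·2 + 3)/6 = 12/6 = 2
te_Task 5 = (2 + 4·7 + 12)/6 = 42/6 = 7
te_Task 6 = (8 + 4·10 + 24)/6 = 72/6 = 12
te_Task 7 = (1 + 4·5 + 15)/6 = 36/6 = 6
te_Task 8 = (1 + 4·5 + 15)/6 = 36/6 = 6
te_Task 9 = (8 + 4·9 + 10)/6 = 54/6 = 9

Forward pass:
ES_Task 1 = 0; EF_Task 1 = 3
ES_Task 2 = 0; EF_Task 2 = 11
ES_Task 3 = 0; EF_Task 3 = 4
ES_Task 4 = max(EF_Task 1=3, EF_Task 2=11) = 11; EF_Task 4 = 11+2 = 13
ES_Task 5 = max(EF_Task 2=11, EF_Task 3=4) = 11; EF_Task 5 = 11+7 = 18
ES_Task 6 = 3; EF_Task 6 = 3+12 = 15
ES_Task 7 = max(EF_Task 2=11, EF_Task 3=4) = 11; EF_Task 7 = 11+6 = 17
ES_Task 8 = max(EF_Task 3=4, EF_Task 4=13) = 13; EF_Task 8 = 13+6 = 19
ES_Task 9 = max(EF_Task 5=18, EF_Task 6=15, EF_Task 7=17, EF_Task 8=19) = 19; EF_Task 9 = 19+9 = 28
Expected project duration μ = 28 hours. Critical path: Task 2 → Task 4 → Task 8 → Task 9.

Backward pass:
LF_Task 9 = 28; LS_Task 9 = 28−9 = 19
LF_Task 8 = LS_Task 9 = 19; LS_Task 8 = 19−6 = 13
LF_Task 7 = LS_Task 9 = 19; LS_Task 7 = 19−6 = 13
LF_Task 6 = LS_Task 9 = 19; LS_Task 6 = 19−12 = 7
LF_Task 5 = LS_Task 9 = 19; LS_Task 5 = 19−7 = 12
LF_Task 4 = LS_Task 8 = 13; LS_Task 4 = 13−2 = 11
LF_Task 3 = min(LS_Task 5=12, LS_Task 7=13, LS_Task 8=13) = 12; LS_Task 3 = 12−4 = 8
LF_Task 2 = min(LS_Task 4=11, LS_Task 5=12, LS_Task 7=13) = 11; LS_Task 2 = 11−11 = 0
LF_Task 1 = min(LS_Task 4=11, LS_Task 6=7) = 7; LS_Task 1 = 7−3 = 4
Slack_Task 7 = LS_Task 7 − ES_Task 7 = 13 − 11 = 2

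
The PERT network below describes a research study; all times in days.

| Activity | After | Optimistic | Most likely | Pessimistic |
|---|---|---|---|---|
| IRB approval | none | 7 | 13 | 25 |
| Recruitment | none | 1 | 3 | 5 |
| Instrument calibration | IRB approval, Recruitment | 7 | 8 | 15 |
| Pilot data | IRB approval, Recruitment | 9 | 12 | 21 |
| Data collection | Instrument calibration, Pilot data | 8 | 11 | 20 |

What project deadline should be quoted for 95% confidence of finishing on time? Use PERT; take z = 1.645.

te_IRB approval = (7 + 4·13 + 25)/6 = 84/6 = 14; σ²_IRB approval = ((25−7)/6)² = 9.000
te_Recruitment = (1 + 4·3 + 5)/6 = 18/6 = 3; σ²_Recruitment = ((5−1)/6)² = 0.444
te_Instrument calibration = (7 + 4·8 + 15)/6 = 54/6 = 9; σ²_Instrument calibration = ((15−7)/6)² = 1.778
te_Pilot data = (9 + 4·12 + 21)/6 = 78/6 = 13; σ²_Pilot data = ((21−9)/6)² = 4.000
te_Data collection = (8 + 4·11 + 20)/6 = 72/6 = 12; σ²_Data collection = ((20−8)/6)² = 4.000

Forward pass:
ES_IRB approval = 0; EF_IRB approval = 14
ES_Recruitment = 0; EF_Recruitment = 3
ES_Instrument calibration = max(EF_IRB approval=14, EF_Recruitment=3) = 14; EF_Instrument calibration = 14+9 = 23
ES_Pilot data = max(EF_IRB approval=14, EF_Recruitment=3) = 14; EF_Pilot data = 14+13 = 27
ES_Data collection = max(EF_Instrument calibration=23, EF_Pilot data=27) = 27; EF_Data collection = 27+12 = 39
Expected project duration μ = 39 days. Critical path: IRB approval → Pilot data → Data collection.

Variance along critical path = 9.000 + 4.000 + 4.000 = 17.000; σ = 4.123 days.
D = μ + z·σ = 39 + 1.645·4.123 = 45.8 days

45.8 days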